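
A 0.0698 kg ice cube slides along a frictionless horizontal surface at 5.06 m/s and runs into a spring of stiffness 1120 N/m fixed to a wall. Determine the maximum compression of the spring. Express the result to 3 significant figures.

Conservation of energy between contact and max compression: ½mv² = ½kx²
x = v√(m/k) = 5.06 × √(0.0698/1120) = 0.03995 m

x = 0.0399 m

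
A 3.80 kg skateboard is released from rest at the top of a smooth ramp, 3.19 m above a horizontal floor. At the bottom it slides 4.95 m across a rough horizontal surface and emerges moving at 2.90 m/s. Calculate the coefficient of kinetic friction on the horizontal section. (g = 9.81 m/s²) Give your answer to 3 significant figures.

μ_k = 0.558

Energy at the top = energy at the end + work done against friction:
mgh = ½mv² + μ_k m g d
mgh = 118.92 J; ½mv² = 15.979 J
W_f = 118.92 − 15.979 = 102.9 J
μ_k = W_f/(mg·d) = 102.9/(37.28 × 4.95) = 0.5578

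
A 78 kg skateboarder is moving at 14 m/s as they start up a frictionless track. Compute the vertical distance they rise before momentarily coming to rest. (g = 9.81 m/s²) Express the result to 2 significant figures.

Setting KE at the bottom equal to PE gained: ½mv² = mgh
h = v²/(2g) = 14²/(2 × 9.81) = 9.990 m

h = 10 m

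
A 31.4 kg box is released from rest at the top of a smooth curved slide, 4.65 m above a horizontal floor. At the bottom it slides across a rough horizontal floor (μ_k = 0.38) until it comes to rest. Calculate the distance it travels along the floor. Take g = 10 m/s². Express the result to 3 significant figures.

d = 12.2 m

Energy bookkeeping (friction removes W_f = μ_k N d):
At rest all PE has been dissipated by friction: mgh = μ_k m g d
d = h/μ_k = 4.65/0.38 = 12.24 m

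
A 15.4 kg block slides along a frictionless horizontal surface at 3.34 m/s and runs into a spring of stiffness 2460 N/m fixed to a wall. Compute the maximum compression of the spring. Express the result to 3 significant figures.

x = 0.264 m

All KE is stored as spring PE at maximum compression: ½mv² = ½kx²
x = v√(m/k) = 3.34 × √(15.4/2460) = 0.2643 m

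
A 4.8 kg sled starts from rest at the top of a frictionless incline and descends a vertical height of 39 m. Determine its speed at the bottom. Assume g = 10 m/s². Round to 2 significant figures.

v = 28 m/s

By conservation of mechanical energy, mgh = ½mv²
The mass cancels from both sides.
v = √(2gh) = √(2 × 10 × 39) = √780.00 = 27.93 m/s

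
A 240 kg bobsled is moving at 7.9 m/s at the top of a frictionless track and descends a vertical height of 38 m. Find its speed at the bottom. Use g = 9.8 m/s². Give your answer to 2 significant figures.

Mechanical energy is conserved (no friction): ½mv₀² + mgh = ½mv²
v² = v₀² + 2gh = (7.9)² + 2(9.8)(38) = 807.21
v = √807.21 = 28.41 m/s

v = 28 m/s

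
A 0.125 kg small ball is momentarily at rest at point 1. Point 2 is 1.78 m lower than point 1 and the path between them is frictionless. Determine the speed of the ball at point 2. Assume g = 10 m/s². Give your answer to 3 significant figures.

Mechanical energy is conserved (no friction): mgh = ½mv²
v = √(2gh) = √(2 × 10 × 1.78) = √35.600 = 5.967 m/s

v = 5.97 m/s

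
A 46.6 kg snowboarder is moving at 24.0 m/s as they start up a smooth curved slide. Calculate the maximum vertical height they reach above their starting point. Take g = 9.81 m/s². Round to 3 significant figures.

h = 29.4 m

Setting KE at the bottom equal to PE gained: ½mv² = mgh
h = v²/(2g) = 24.0²/(2 × 9.81) = 29.36 m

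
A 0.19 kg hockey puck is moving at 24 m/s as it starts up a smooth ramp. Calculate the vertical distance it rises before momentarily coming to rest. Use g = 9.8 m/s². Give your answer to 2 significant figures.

h = 29 m

By energy conservation, ½mv² = mgh
h = v²/(2g) = 24²/(2 × 9.8) = 29.39 m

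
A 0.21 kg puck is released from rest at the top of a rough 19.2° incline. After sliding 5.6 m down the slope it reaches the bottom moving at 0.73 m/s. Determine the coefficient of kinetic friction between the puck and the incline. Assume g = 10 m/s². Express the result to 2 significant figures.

μ_k = 0.34

The energy dissipated by friction is the PE lost minus the KE gained:
mgL sinθ = 3.8675 J; ½mv² = 0.055954 J
W_f = 3.8675 − 0.055954 = 3.812 J
μ_k = W_f/(mg cosθ · L) = 3.812/(1.983 × 5.6) = 0.3432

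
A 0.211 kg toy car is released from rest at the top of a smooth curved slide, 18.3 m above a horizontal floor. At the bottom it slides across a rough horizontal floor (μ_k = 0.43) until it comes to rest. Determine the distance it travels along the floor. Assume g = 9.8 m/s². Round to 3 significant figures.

Energy bookkeeping (friction removes W_f = μ_k N d):
At rest all PE has been dissipated by friction: mgh = μ_k m g d
d = h/μ_k = 18.3/0.43 = 42.56 m

d = 42.6 m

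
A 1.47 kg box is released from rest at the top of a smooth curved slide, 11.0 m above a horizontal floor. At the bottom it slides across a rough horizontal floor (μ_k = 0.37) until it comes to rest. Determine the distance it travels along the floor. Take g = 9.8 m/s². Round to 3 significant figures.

Energy at the top = energy at the end + work done against friction:
At rest all PE has been dissipated by friction: mgh = μ_k m g d
d = h/μ_k = 11.0/0.37 = 29.73 m

d = 29.7 m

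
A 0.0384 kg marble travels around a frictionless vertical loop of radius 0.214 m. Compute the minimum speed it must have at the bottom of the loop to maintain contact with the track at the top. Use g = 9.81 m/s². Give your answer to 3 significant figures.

At the top: mg = mv_top²/r ⇒ v_top² = gr = 2.099 m²/s²
Energy from bottom to top (height 2r): ½mv_bot² = ½mv_top² + mg(2r)
v_bot² = gr + 4gr = 5gr = 10.50
v_bot = √(5gr) = 3.240 m/s

v = 3.24 m/s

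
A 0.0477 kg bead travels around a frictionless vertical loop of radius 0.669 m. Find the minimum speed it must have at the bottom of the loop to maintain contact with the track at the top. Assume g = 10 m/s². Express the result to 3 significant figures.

At the top: mg = mv_top²/r ⇒ v_top² = gr = 6.690 m²/s²
Energy from bottom to top (height 2r): ½mv_bot² = ½mv_top² + mg(2r)
v_bot² = gr + 4gr = 5gr = 33.45
v_bot = √(5gr) = 5.784 m/s

v = 5.78 m/s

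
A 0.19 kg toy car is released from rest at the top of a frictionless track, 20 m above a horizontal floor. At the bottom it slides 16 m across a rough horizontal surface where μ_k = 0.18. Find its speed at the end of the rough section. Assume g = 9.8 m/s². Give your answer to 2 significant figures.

v = 18 m/s

Energy at the top = energy at the end + work done against friction:
mgh = ½mv² + μ_k m g d
W_f = μ_k mg d = (0.18)(0.19)(9.8)(16) = 5.363 J
½mv² = mgh − W_f = 37.240 − 5.363 = 31.877 J
v = √(2 × 31.877/0.19) = 18.32 m/s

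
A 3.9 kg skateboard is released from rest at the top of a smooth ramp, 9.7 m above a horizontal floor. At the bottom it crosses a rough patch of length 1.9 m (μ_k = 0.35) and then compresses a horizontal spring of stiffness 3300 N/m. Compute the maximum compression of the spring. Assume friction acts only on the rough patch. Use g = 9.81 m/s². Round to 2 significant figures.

Initial energy: E₁ = mgh = (3.9)(9.81)(9.7) = 371.11 J
Friction removes W_f = μ_k mg d = (0.35)(3.9)(9.81)(1.9) = 25.44 J
Energy reaching the spring: E = 371.11 − 25.44 = 345.67 J
At max compression ½kx² = E ⇒ x = √(2E/k) = √(2 × 345.67/3300) = 0.4577 m

x = 0.46 m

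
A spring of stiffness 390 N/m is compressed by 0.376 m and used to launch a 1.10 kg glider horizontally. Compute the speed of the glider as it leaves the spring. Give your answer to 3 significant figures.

The glider leaves the spring when the spring is at natural length, so ½kx² = ½mv²
v = x√(k/m) = 0.376 × √(390/1.10) = 7.080 m/s

v = 7.08 m/s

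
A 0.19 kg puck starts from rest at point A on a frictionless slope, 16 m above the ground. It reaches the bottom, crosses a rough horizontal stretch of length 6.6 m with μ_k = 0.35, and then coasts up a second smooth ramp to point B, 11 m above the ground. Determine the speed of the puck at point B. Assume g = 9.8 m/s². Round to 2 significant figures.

v = 7.3 m/s

Energy at A: mgh₁ = (0.19)(9.8)(16) = 29.792 J
Friction loss: W_f = μ_k mg d = 4.301 J
At B: ½mv² + mgh₂ = mgh₁ − W_f
½mv² = 29.792 − 4.301 − 20.482 = 5.0088 J
v = √(2 × 5.0088/0.19) = 7.261 m/s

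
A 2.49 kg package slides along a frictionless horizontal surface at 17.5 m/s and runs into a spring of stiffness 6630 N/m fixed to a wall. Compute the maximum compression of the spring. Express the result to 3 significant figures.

All KE is stored as spring PE at maximum compression: ½mv² = ½kx²
x = v√(m/k) = 17.5 × √(2.49/6630) = 0.3391 m

x = 0.339 m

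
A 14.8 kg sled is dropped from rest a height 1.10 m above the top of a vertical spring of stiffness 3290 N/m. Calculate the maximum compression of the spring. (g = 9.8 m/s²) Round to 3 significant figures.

Let x be the compression. The total drop is H + x, and the sled is instantaneously at rest at max compression, so energy conservation gives:
mg(H + x) = ½kx²
½(3290)x² − (14.8)(9.8)x − (14.8)(9.8)(1.10) = 0
1645x² − 145.0x − 159.5 = 0
x = [145.0 + √(21037 + 1.0498e+06)]/(2 × 1645) = 0.3586 m

x = 0.359 m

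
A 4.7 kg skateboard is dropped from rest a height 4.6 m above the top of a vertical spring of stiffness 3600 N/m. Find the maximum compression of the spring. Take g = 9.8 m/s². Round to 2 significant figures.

x = 0.36 m

Measuring PE from the top of the relaxed spring, at max compression the skateboard has dropped H + x with zero KE, so:
mg(H + x) = ½kx²
½(3600)x² − (4.7)(9.8)x − (4.7)(9.8)(4.6) = 0
1800x² − 46.06x − 211.9 = 0
x = [46.06 + √(2122 + 1.5255e+06)]/(2 × 1800) = 0.3561 m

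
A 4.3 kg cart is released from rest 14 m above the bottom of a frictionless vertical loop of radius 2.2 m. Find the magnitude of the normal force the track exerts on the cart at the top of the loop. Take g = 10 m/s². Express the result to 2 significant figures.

N = 330 N

Energy from release to top (height 2r): mgh = ½mv_top² + mg(2r)
v_top² = 2g(h − 2r) = 2(10)(14 − 4.400) = 192.00 m²/s²
At the top, both N and weight point toward the centre: N + mg = mv_top²/r
N = m(v_top²/r − g) = 4.3(192.00/2.2 − 10) = 332.3 N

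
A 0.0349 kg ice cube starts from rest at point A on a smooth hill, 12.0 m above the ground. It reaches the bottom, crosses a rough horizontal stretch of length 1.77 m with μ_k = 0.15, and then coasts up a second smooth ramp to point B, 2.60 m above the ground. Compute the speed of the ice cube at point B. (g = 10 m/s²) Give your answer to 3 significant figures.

Energy at A: mgh₁ = (0.0349)(10)(12.0) = 4.1880 J
Friction loss: W_f = μ_k mg d = 0.09266 J
At B: ½mv² + mgh₂ = mgh₁ − W_f
½mv² = 4.1880 − 0.09266 − 0.90740 = 3.1879 J
v = √(2 × 3.1879/0.0349) = 13.52 m/s

v = 13.5 m/s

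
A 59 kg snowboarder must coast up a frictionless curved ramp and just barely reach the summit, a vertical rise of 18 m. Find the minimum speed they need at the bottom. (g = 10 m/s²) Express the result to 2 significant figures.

v = 19 m/s

At the top they are momentarily at rest, so all KE converts to PE: ½mv² = mgh
v = √(2gh) = √(2 × 10 × 18) = 18.97 m/s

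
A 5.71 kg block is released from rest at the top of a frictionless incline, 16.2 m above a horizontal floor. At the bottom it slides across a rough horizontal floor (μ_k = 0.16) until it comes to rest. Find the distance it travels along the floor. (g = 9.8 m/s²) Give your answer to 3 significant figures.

d = 101 m

Applying the work–energy principle:
At rest all PE has been dissipated by friction: mgh = μ_k m g d
d = h/μ_k = 16.2/0.16 = 101.2 m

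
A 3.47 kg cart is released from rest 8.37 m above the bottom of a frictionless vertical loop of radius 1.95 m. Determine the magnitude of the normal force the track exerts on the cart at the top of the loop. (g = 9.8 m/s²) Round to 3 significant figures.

Energy from release to top (height 2r): mgh = ½mv_top² + mg(2r)
v_top² = 2g(h − 2r) = 2(9.8)(8.37 − 3.900) = 87.612 m²/s²
At the top, both N and weight point toward the centre: N + mg = mv_top²/r
N = m(v_top²/r − g) = 3.47(87.612/1.95 − 9.8) = 121.9 N

N = 122 N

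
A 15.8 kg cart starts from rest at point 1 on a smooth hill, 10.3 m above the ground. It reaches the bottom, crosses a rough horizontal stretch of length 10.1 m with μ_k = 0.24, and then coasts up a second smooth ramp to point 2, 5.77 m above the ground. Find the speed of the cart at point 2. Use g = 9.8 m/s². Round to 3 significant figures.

v = 6.42 m/s

Energy at 1: mgh₁ = (15.8)(9.8)(10.3) = 1594.9 J
Friction loss: W_f = μ_k mg d = 375.3 J
At 2: ½mv² + mgh₂ = mgh₁ − W_f
½mv² = 1594.9 − 375.3 − 893.43 = 326.09 J
v = √(2 × 326.09/15.8) = 6.425 m/s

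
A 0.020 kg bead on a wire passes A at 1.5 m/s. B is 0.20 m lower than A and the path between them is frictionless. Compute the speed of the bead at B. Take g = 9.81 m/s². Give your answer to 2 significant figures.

v = 2.5 m/s

Energy conservation between the two points: ½mv₀² + mgh = ½mv²
The mass cancels from both sides.
v² = v₀² + 2gh = (1.5)² + 2(9.81)(0.20) = 6.1740
v = √6.1740 = 2.485 m/s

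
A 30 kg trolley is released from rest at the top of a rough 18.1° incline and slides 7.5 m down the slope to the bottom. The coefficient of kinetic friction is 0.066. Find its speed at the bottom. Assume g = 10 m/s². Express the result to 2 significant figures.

Taking the bottom as reference, mgh = ½mv² + μ_k N L with h = L sinθ, N = mg cosθ:
mgh = mgL sinθ = (30)(10)(7.5)sin18.1° = 699.02 J
W_f = μ_k mg cosθ · L = (0.066)(30)(10)cos18.1°·7.5 = 141.2 J
½mv² = 699.02 − 141.2 = 557.87 J
v = √(2 × 557.87/30) = 6.098 m/s

v = 6.1 m/s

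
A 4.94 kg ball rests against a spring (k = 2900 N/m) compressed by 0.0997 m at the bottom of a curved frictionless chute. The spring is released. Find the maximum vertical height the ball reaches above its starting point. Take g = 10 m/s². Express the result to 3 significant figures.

h = 0.292 m

At maximum height the ball is at rest, so ½kx² = mgh
h = kx²/(2mg) = (2900)(0.0997)²/(2 × 4.94 × 10) = 0.2918 m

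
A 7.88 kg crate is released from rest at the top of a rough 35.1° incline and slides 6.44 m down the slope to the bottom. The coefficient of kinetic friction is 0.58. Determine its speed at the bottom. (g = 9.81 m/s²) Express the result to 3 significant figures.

v = 3.56 m/s

Taking the bottom as reference, mgh = ½mv² + μ_k N L with h = L sinθ, N = mg cosθ:
mgh = mgL sinθ = (7.88)(9.81)(6.44)sin35.1° = 286.25 J
W_f = μ_k mg cosθ · L = (0.58)(7.88)(9.81)cos35.1°·6.44 = 236.2 J
½mv² = 286.25 − 236.2 = 50.021 J
v = √(2 × 50.021/7.88) = 3.563 m/s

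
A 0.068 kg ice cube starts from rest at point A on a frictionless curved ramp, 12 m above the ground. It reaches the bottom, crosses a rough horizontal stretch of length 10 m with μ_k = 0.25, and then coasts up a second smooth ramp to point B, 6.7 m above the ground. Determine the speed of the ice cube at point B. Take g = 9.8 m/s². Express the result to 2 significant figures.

v = 7.4 m/s

Energy at A: mgh₁ = (0.068)(9.8)(12) = 7.9968 J
Friction loss: W_f = μ_k mg d = 1.666 J
At B: ½mv² + mgh₂ = mgh₁ − W_f
½mv² = 7.9968 − 1.666 − 4.4649 = 1.8659 J
v = √(2 × 1.8659/0.068) = 7.408 m/s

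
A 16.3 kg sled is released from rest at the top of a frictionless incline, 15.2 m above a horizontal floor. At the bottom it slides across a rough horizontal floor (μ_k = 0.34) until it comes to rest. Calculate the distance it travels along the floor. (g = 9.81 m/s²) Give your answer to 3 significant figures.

d = 44.7 m

Energy bookkeeping (friction removes W_f = μ_k N d):
At rest all PE has been dissipated by friction: mgh = μ_k m g d
d = h/μ_k = 15.2/0.34 = 44.71 m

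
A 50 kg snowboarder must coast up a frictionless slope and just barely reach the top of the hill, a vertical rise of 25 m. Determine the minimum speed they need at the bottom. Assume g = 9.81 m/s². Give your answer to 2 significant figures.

v = 22 m/s

At the top they are momentarily at rest, so all KE converts to PE: ½mv² = mgh
v = √(2gh) = √(2 × 9.81 × 25) = 22.15 m/s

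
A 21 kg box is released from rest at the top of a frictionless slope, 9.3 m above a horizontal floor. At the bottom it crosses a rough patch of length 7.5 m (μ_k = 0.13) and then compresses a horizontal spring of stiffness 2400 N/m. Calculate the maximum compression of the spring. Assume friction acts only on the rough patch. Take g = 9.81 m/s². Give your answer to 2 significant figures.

Initial energy: E₁ = mgh = (21)(9.81)(9.3) = 1915.9 J
Friction removes W_f = μ_k mg d = (0.13)(21)(9.81)(7.5) = 200.9 J
Energy reaching the spring: E = 1915.9 − 200.9 = 1715.0 J
At max compression ½kx² = E ⇒ x = √(2E/k) = √(2 × 1715.0/2400) = 1.195 m

x = 1.2 m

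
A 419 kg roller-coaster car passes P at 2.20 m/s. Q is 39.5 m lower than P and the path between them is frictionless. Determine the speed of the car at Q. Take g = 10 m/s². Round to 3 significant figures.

v = 28.2 m/s

Equating total energy at the two states: ½mv₀² + mgh = ½mv²
v² = v₀² + 2gh = (2.20)² + 2(10)(39.5) = 794.84
v = √794.84 = 28.19 m/s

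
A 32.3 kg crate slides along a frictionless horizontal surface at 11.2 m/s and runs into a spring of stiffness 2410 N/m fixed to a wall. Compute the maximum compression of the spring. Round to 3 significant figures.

x = 1.30 m

Conservation of energy between contact and max compression: ½mv² = ½kx²
x = v√(m/k) = 11.2 × √(32.3/2410) = 1.297 m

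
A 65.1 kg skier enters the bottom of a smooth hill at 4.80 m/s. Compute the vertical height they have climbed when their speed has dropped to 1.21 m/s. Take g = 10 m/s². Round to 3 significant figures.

h = 1.08 m

Energy balance between the two points: ½mv₁² = ½mv₂² + mgh
h = (v₁² − v₂²)/(2g) = (4.80² − 1.21²)/(2 × 10) = 1.079 m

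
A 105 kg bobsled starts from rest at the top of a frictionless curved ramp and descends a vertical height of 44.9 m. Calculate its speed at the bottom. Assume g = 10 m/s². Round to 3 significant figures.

v = 30.0 m/s

Equating total energy at the two states: mgh = ½mv²
v = √(2gh) = √(2 × 10 × 44.9) = √898.00 = 29.97 m/s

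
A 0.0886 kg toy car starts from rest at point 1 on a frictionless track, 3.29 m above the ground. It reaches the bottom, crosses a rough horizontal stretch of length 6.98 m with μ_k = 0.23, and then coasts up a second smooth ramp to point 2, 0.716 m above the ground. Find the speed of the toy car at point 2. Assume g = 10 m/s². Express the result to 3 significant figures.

v = 4.40 m/s

Energy at 1: mgh₁ = (0.0886)(10)(3.29) = 2.9149 J
Friction loss: W_f = μ_k mg d = 1.422 J
At 2: ½mv² + mgh₂ = mgh₁ − W_f
½mv² = 2.9149 − 1.422 − 0.63438 = 0.85818 J
v = √(2 × 0.85818/0.0886) = 4.401 m/s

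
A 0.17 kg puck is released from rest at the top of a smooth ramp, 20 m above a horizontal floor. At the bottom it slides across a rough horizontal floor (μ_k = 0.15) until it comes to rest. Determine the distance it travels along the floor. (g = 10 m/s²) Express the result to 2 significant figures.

d = 130 m

Energy bookkeeping (friction removes W_f = μ_k N d):
At rest all PE has been dissipated by friction: mgh = μ_k m g d
d = h/μ_k = 20/0.15 = 133.3 m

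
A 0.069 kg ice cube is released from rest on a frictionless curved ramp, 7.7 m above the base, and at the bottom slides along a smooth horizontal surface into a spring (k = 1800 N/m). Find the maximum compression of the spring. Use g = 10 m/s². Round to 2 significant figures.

x = 0.077 m

Gravitational PE at the top equals spring PE at max compression: mgh = ½kx²
x = √(2mgh/k) = √(2 × 0.069 × 10 × 7.7 / 1800) = 0.07683 m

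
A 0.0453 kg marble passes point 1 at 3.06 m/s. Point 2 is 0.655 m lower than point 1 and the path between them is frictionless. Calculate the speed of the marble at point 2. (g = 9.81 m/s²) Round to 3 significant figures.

Equating total energy at the two states: ½mv₀² + mgh = ½mv²
v² = v₀² + 2gh = (3.06)² + 2(9.81)(0.655) = 22.215
v = √22.215 = 4.713 m/s

v = 4.71 m/s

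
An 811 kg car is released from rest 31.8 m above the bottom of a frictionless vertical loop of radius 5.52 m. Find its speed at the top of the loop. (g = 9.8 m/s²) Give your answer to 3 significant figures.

Energy conservation: mgh = ½mv_top² + mg(2r)
v_top² = 2g(h − 2r) = 2(9.8)(31.8 − 11.04) = 406.9
v_top = 20.17 m/s

v = 20.2 m/s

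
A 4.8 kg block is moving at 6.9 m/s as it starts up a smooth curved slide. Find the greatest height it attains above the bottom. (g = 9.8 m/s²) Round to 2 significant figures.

h = 2.4 m

Setting KE at the bottom equal to PE gained: ½mv² = mgh
h = v²/(2g) = 6.9²/(2 × 9.8) = 2.429 m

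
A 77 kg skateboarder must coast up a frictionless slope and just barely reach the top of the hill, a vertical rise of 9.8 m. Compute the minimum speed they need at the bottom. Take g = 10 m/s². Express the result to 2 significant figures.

v = 14 m/s

At the top they are momentarily at rest, so all KE converts to PE: ½mv² = mgh
v = √(2gh) = √(2 × 10 × 9.8) = 14.00 m/s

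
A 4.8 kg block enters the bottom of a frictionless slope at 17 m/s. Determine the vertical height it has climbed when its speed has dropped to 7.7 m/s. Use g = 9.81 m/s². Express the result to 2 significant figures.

Energy balance between the two points: ½mv₁² = ½mv₂² + mgh
h = (v₁² − v₂²)/(2g) = (17² − 7.7²)/(2 × 9.81) = 11.71 m

h = 12 m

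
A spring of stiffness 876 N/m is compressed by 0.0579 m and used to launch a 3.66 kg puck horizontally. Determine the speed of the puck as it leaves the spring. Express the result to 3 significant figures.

Conservation of energy: ½kx² = ½mv²
v = x√(k/m) = 0.0579 × √(876/3.66) = 0.8958 m/s

v = 0.896 m/s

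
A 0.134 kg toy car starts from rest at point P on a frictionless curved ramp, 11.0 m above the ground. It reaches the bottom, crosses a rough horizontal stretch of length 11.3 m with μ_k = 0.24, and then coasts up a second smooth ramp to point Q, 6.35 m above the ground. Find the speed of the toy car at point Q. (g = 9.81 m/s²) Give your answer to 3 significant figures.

Energy at P: mgh₁ = (0.134)(9.81)(11.0) = 14.460 J
Friction loss: W_f = μ_k mg d = 3.565 J
At Q: ½mv² + mgh₂ = mgh₁ − W_f
½mv² = 14.460 − 3.565 − 8.3473 = 2.5476 J
v = √(2 × 2.5476/0.134) = 6.166 m/s

v = 6.17 m/s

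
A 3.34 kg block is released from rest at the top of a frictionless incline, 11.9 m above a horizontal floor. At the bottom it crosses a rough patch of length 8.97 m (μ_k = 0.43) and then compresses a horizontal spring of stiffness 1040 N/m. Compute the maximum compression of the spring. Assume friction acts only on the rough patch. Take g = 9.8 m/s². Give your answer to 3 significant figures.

Initial energy: E₁ = mgh = (3.34)(9.8)(11.9) = 389.51 J
Friction removes W_f = μ_k mg d = (0.43)(3.34)(9.8)(8.97) = 126.3 J
Energy reaching the spring: E = 389.51 − 126.3 = 263.26 J
At max compression ½kx² = E ⇒ x = √(2E/k) = √(2 × 263.26/1040) = 0.7115 m

x = 0.712 m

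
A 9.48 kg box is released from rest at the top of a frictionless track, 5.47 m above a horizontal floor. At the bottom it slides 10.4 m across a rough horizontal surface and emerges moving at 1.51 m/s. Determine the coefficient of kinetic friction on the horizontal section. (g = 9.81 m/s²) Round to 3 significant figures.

μ_k = 0.515

Applying the work–energy principle:
mgh = ½mv² + μ_k m g d
mgh = 508.70 J; ½mv² = 10.808 J
W_f = 508.70 − 10.808 = 497.9 J
μ_k = W_f/(mg·d) = 497.9/(93.00 × 10.4) = 0.5148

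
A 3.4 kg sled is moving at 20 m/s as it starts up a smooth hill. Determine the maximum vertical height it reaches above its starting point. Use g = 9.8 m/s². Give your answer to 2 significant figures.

By energy conservation, ½mv² = mgh
h = v²/(2g) = 20²/(2 × 9.8) = 20.41 m

h = 20 m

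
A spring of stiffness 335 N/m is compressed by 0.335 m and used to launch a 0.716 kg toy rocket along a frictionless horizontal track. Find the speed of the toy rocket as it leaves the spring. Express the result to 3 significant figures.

Spring PE converts entirely to kinetic energy: ½kx² = ½mv²
v = x√(k/m) = 0.335 × √(335/0.716) = 7.246 m/s

v = 7.25 m/s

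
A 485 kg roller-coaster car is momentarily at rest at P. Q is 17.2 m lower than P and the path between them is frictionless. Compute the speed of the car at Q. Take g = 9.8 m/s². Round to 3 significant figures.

v = 18.4 m/s

Energy conservation between the two points: mgh = ½mv²
The mass cancels from both sides.
v = √(2gh) = √(2 × 9.8 × 17.2) = √337.12 = 18.36 m/s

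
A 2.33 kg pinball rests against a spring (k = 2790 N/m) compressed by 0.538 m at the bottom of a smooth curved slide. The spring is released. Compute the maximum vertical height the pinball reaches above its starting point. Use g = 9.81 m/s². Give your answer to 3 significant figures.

h = 17.7 m

At maximum height the pinball is at rest, so ½kx² = mgh
h = kx²/(2mg) = (2790)(0.538)²/(2 × 2.33 × 9.81) = 17.67 m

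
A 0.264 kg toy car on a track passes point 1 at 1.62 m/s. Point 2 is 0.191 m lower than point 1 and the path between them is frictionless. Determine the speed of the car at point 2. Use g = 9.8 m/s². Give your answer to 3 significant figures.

v = 2.52 m/s

By conservation of mechanical energy, ½mv₀² + mgh = ½mv²
v² = v₀² + 2gh = (1.62)² + 2(9.8)(0.191) = 6.3680
v = √6.3680 = 2.523 m/s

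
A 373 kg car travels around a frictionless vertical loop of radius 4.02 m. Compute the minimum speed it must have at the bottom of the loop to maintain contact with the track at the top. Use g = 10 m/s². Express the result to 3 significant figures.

At the top: mg = mv_top²/r ⇒ v_top² = gr = 40.20 m²/s²
Energy from bottom to top (height 2r): ½mv_bot² = ½mv_top² + mg(2r)
v_bot² = gr + 4gr = 5gr = 201.0
v_bot = √(5gr) = 14.18 m/s

v = 14.2 m/s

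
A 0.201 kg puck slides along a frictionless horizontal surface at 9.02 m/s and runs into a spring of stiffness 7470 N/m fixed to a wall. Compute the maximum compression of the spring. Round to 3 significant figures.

At max compression the puck is momentarily at rest: ½mv² = ½kx²
x = v√(m/k) = 9.02 × √(0.201/7470) = 0.04679 m

x = 0.0468 m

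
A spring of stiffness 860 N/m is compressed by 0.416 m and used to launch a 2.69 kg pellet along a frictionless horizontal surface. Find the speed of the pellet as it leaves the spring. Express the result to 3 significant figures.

v = 7.44 m/s

Conservation of energy: ½kx² = ½mv²
v = x√(k/m) = 0.416 × √(860/2.69) = 7.438 m/s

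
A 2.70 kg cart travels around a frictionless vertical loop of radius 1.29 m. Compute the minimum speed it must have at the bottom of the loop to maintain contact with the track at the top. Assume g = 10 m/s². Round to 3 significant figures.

v = 8.03 m/s

At the top: mg = mv_top²/r ⇒ v_top² = gr = 12.90 m²/s²
Energy from bottom to top (height 2r): ½mv_bot² = ½mv_top² + mg(2r)
v_bot² = gr + 4gr = 5gr = 64.50
v_bot = √(5gr) = 8.031 m/s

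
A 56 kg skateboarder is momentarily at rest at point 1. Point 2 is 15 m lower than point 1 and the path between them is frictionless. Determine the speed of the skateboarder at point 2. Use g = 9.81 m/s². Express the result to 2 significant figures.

v = 17 m/s

By conservation of mechanical energy, mgh = ½mv²
v = √(2gh) = √(2 × 9.81 × 15) = √294.30 = 17.16 m/s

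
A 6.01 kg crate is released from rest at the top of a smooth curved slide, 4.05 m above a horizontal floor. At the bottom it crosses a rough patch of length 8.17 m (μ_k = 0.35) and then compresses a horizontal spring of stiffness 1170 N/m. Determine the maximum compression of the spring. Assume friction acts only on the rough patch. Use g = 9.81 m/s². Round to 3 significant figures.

Initial energy: E₁ = mgh = (6.01)(9.81)(4.05) = 238.78 J
Friction removes W_f = μ_k mg d = (0.35)(6.01)(9.81)(8.17) = 168.6 J
Energy reaching the spring: E = 238.78 − 168.6 = 70.190 J
At max compression ½kx² = E ⇒ x = √(2E/k) = √(2 × 70.190/1170) = 0.3464 m

x = 0.346 m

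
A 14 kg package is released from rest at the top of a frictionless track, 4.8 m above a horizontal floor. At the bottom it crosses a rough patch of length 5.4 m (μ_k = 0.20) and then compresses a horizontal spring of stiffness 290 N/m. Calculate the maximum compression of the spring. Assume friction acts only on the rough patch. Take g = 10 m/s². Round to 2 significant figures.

Initial energy: E₁ = mgh = (14)(10)(4.8) = 672.00 J
Friction removes W_f = μ_k mg d = (0.20)(14)(10)(5.4) = 151.2 J
Energy reaching the spring: E = 672.00 − 151.2 = 520.80 J
At max compression ½kx² = E ⇒ x = √(2E/k) = √(2 × 520.80/290) = 1.895 m

x = 1.9 m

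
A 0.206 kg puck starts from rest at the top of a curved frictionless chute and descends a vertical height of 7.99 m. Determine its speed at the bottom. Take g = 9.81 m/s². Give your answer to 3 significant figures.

Mechanical energy is conserved (no friction): mgh = ½mv²
v = √(2gh) = √(2 × 9.81 × 7.99) = √156.76 = 12.52 m/s

v = 12.5 m/s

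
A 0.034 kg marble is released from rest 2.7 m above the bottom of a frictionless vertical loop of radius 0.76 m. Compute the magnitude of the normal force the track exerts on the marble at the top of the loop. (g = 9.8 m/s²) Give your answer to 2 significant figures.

N = 0.70 N

Energy from release to top (height 2r): mgh = ½mv_top² + mg(2r)
v_top² = 2g(h − 2r) = 2(9.8)(2.7 − 1.520) = 23.128 m²/s²
At the top, both N and weight point toward the centre: N + mg = mv_top²/r
N = m(v_top²/r − g) = 0.034(23.128/0.76 − 9.8) = 0.7015 N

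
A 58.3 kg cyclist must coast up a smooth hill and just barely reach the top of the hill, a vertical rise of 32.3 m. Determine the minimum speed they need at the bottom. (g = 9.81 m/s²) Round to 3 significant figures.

v = 25.2 m/s

At the top they are momentarily at rest, so all KE converts to PE: ½mv² = mgh
v = √(2gh) = √(2 × 9.81 × 32.3) = 25.17 m/s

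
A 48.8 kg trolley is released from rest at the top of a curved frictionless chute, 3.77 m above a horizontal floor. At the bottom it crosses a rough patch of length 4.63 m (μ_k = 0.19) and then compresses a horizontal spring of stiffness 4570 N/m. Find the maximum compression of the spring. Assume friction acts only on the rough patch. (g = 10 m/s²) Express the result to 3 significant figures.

x = 0.786 m

Initial energy: E₁ = mgh = (48.8)(10)(3.77) = 1839.8 J
Friction removes W_f = μ_k mg d = (0.19)(48.8)(10)(4.63) = 429.3 J
Energy reaching the spring: E = 1839.8 − 429.3 = 1410.5 J
At max compression ½kx² = E ⇒ x = √(2E/k) = √(2 × 1410.5/4570) = 0.7857 m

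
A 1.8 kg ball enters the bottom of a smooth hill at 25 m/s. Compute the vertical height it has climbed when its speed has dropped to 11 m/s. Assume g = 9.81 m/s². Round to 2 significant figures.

h = 26 m

Conservation of energy: ½mv₁² = ½mv₂² + mgh
h = (v₁² − v₂²)/(2g) = (25² − 11²)/(2 × 9.81) = 25.69 m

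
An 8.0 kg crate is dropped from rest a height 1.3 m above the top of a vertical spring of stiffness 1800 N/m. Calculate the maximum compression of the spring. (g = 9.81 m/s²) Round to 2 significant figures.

Let x be the compression. The total drop is H + x, and the crate is instantaneously at rest at max compression, so energy conservation gives:
mg(H + x) = ½kx²
½(1800)x² − (8.0)(9.81)x − (8.0)(9.81)(1.3) = 0
900.0x² − 78.48x − 102.0 = 0
x = [78.48 + √(6159 + 367286)]/(2 × 900.0) = 0.3831 m

x = 0.38 m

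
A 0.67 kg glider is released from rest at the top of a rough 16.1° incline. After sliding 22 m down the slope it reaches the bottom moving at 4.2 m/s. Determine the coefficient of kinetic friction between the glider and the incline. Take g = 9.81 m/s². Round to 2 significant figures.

μ_k = 0.25

mgh = ½mv² + μ_k (mg cosθ) L, with h = L sinθ
mgL sinθ = 40.100 J; ½mv² = 5.9094 J
W_f = 40.100 − 5.9094 = 34.19 J
μ_k = W_f/(mg cosθ · L) = 34.19/(6.315 × 22) = 0.2461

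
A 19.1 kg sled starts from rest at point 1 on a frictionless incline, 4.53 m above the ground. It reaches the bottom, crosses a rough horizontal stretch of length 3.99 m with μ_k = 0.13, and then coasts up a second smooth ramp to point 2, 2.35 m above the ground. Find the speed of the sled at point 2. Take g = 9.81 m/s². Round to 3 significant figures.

Energy at 1: mgh₁ = (19.1)(9.81)(4.53) = 848.79 J
Friction loss: W_f = μ_k mg d = 97.19 J
At 2: ½mv² + mgh₂ = mgh₁ − W_f
½mv² = 848.79 − 97.19 − 440.32 = 311.28 J
v = √(2 × 311.28/19.1) = 5.709 m/s

v = 5.71 m/s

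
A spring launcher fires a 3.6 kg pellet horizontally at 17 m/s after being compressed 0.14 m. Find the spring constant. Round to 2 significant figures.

k = 53000 N/m

½kx² = ½mv²
k = mv²/x² = (3.6)(17)²/(0.14)² = 53082 N/m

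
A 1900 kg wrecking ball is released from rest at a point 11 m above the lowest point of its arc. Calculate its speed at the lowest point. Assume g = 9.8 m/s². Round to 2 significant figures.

Mechanical energy is conserved (no friction): mgh = ½mv²
The mass cancels from both sides.
v = √(2gh) = √(2 × 9.8 × 11) = √215.60 = 14.68 m/s

v = 15 m/s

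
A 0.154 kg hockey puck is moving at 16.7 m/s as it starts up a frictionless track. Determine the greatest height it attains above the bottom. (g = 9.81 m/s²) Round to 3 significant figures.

Setting KE at the bottom equal to PE gained: ½mv² = mgh
h = v²/(2g) = 16.7²/(2 × 9.81) = 14.21 m

h = 14.2 m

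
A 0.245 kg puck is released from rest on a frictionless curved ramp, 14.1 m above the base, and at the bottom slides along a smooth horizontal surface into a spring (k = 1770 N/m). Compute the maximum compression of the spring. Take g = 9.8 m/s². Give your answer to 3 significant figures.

x = 0.196 m

At max compression the puck is momentarily at rest: mgh = ½kx²
x = √(2mgh/k) = √(2 × 0.245 × 9.8 × 14.1 / 1770) = 0.1956 m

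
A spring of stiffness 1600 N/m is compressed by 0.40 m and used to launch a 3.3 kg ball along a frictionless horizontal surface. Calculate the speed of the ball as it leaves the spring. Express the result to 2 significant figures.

v = 8.8 m/s

Spring PE converts entirely to kinetic energy: ½kx² = ½mv²
v = x√(k/m) = 0.40 × √(1600/3.3) = 8.808 m/s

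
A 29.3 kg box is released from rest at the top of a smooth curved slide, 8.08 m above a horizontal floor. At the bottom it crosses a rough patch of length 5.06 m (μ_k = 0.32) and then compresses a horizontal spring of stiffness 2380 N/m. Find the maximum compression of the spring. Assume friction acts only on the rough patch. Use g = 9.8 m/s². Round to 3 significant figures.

Initial energy: E₁ = mgh = (29.3)(9.8)(8.08) = 2320.1 J
Friction removes W_f = μ_k mg d = (0.32)(29.3)(9.8)(5.06) = 464.9 J
Energy reaching the spring: E = 2320.1 − 464.9 = 1855.2 J
At max compression ½kx² = E ⇒ x = √(2E/k) = √(2 × 1855.2/2380) = 1.249 m

x = 1.25 m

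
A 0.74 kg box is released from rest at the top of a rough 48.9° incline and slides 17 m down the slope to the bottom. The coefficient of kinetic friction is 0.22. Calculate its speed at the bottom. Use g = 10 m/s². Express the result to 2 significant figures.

Work–energy: mg(L sinθ) − μ_k(mg cosθ)L = ½mv²
mgh = mgL sinθ = (0.74)(10)(17)sin48.9° = 94.798 J
W_f = μ_k mg cosθ · L = (0.22)(0.74)(10)cos48.9°·17 = 18.19 J
½mv² = 94.798 − 18.19 = 76.605 J
v = √(2 × 76.605/0.74) = 14.39 m/s

v = 14 m/s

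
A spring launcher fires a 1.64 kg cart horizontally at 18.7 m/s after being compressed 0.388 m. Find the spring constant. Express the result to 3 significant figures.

k = 3810 N/m

½kx² = ½mv²
k = mv²/x² = (1.64)(18.7)²/(0.388)² = 3809 N/m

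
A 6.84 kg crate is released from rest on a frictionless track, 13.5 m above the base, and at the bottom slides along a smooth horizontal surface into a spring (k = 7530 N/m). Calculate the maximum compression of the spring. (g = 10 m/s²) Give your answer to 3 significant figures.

x = 0.495 m

Energy conservation (no friction) from release to max compression: mgh = ½kx²
x = √(2mgh/k) = √(2 × 6.84 × 10 × 13.5 / 7530) = 0.4952 m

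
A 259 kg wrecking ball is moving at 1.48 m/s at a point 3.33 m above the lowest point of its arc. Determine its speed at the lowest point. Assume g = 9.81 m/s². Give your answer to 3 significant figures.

v = 8.22 m/s

Equating total energy at the two states: ½mv₀² + mgh = ½mv²
v² = v₀² + 2gh = (1.48)² + 2(9.81)(3.33) = 67.525
v = √67.525 = 8.217 m/s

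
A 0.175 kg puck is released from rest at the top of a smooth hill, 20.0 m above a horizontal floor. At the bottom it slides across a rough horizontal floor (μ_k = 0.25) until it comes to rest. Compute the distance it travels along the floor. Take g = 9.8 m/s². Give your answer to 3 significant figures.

Energy bookkeeping (friction removes W_f = μ_k N d):
At rest all PE has been dissipated by friction: mgh = μ_k m g d
d = h/μ_k = 20.0/0.25 = 80.00 m

d = 80.0 m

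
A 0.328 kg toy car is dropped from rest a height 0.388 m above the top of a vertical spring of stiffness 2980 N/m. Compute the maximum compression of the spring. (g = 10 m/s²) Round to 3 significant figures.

Measuring PE from the top of the relaxed spring, at max compression the car has dropped H + x with zero KE, so:
mg(H + x) = ½kx²
½(2980)x² − (0.328)(10)x − (0.328)(10)(0.388) = 0
1490x² − 3.280x − 1.273 = 0
x = [3.280 + √(10.76 + 7584.9)]/(2 × 1490) = 0.03035 m

x = 0.0303 m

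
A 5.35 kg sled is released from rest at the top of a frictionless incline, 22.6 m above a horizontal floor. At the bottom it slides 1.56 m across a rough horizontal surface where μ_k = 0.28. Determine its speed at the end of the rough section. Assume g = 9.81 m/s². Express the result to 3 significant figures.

v = 20.9 m/s

Energy at the top = energy at the end + work done against friction:
mgh = ½mv² + μ_k m g d
W_f = μ_k mg d = (0.28)(5.35)(9.81)(1.56) = 22.92 J
½mv² = mgh − W_f = 1186.1 − 22.92 = 1163.2 J
v = √(2 × 1163.2/5.35) = 20.85 m/s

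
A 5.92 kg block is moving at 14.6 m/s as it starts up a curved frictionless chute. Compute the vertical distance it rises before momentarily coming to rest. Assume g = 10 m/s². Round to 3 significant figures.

Setting KE at the bottom equal to PE gained: ½mv² = mgh
h = v²/(2g) = 14.6²/(2 × 10) = 10.66 m

h = 10.7 m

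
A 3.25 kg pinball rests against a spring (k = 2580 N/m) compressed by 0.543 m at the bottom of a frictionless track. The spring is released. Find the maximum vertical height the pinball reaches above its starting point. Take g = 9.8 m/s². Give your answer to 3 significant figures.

Energy conservation from release to the highest point: ½kx² = mgh
h = kx²/(2mg) = (2580)(0.543)²/(2 × 3.25 × 9.8) = 11.94 m

h = 11.9 m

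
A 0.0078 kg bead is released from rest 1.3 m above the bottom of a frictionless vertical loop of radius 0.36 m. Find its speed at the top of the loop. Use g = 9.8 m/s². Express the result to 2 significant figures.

v = 3.4 m/s

Energy conservation: mgh = ½mv_top² + mg(2r)
v_top² = 2g(h − 2r) = 2(9.8)(1.3 − 0.7200) = 11.37
v_top = 3.372 m/s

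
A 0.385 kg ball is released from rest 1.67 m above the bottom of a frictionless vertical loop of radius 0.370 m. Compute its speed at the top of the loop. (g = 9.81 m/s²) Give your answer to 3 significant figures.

v = 4.27 m/s

Energy conservation: mgh = ½mv_top² + mg(2r)
v_top² = 2g(h − 2r) = 2(9.81)(1.67 − 0.7400) = 18.25
v_top = 4.272 m/s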